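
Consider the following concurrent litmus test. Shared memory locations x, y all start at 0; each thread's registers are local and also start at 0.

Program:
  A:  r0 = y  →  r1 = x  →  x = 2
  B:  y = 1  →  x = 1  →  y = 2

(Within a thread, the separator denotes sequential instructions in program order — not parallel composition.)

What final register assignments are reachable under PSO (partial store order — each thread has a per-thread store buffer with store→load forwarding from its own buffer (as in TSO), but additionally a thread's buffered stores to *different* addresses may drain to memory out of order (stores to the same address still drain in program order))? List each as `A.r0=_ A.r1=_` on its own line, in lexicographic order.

outcome vector order: (A.r0,A.r1)
|PSO outcomes| = 6

A.r0=0 A.r1=0
A.r0=0 A.r1=1
A.r0=1 A.r1=0
A.r0=1 A.r1=1
A.r0=2 A.r1=0
A.r0=2 A.r1=1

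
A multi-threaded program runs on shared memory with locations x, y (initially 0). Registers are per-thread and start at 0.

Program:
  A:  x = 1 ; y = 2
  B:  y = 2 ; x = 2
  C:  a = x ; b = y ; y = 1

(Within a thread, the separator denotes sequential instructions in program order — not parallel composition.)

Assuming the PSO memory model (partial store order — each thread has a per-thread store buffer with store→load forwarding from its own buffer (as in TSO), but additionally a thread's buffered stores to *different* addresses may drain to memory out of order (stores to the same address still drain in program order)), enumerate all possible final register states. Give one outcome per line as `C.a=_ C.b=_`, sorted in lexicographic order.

outcome vector order: (C.a,C.b)
|PSO outcomes| = 6

C.a=0 C.b=0
C.a=0 C.b=2
C.a=1 C.b=0
C.a=1 C.b=2
C.a=2 C.b=0
C.a=2 C.b=2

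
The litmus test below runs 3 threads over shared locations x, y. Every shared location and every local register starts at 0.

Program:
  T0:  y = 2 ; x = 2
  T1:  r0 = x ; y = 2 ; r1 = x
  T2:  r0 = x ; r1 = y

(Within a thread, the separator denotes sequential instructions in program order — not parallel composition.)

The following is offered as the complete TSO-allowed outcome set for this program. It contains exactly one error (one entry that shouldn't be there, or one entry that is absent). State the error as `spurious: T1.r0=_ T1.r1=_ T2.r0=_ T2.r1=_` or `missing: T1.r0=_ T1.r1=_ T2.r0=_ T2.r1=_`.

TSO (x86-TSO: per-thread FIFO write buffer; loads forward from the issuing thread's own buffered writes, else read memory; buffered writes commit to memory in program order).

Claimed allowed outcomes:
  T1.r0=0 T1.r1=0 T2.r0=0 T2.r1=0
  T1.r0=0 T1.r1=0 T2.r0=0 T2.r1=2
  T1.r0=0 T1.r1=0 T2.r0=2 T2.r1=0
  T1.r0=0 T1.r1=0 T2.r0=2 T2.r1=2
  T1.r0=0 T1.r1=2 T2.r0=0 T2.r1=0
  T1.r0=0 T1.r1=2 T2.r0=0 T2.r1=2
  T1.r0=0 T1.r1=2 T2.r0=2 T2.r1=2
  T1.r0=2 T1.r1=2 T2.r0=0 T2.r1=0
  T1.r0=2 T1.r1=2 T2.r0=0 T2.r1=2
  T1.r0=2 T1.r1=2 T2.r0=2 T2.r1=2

spurious: T1.r0=0 T1.r1=0 T2.r0=2 T2.r1=0

outcome vector order: (T1.r0,T1.r1,T2.r0,T2.r1)
TSO (9): (0,0,0,0); (0,0,0,2); (0,0,2,2); (0,2,0,0); (0,2,0,2); (0,2,2,2); (2,2,0,0); (2,2,0,2); (2,2,2,2)
claimed∖TSO = {(0,0,2,0)}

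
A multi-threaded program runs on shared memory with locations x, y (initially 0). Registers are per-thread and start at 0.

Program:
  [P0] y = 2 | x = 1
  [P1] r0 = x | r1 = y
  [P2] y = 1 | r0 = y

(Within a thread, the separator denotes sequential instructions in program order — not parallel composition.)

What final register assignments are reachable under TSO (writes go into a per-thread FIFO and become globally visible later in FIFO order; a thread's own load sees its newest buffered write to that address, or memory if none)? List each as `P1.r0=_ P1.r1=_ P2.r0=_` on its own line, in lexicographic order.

outcome vector order: (P1.r0,P1.r1,P2.r0)
|TSO outcomes| = 9

P1.r0=0 P1.r1=0 P2.r0=1
P1.r0=0 P1.r1=0 P2.r0=2
P1.r0=0 P1.r1=1 P2.r0=1
P1.r0=0 P1.r1=1 P2.r0=2
P1.r0=0 P1.r1=2 P2.r0=1
P1.r0=0 P1.r1=2 P2.r0=2
P1.r0=1 P1.r1=1 P2.r0=1
P1.r0=1 P1.r1=2 P2.r0=1
P1.r0=1 P1.r1=2 P2.r0=2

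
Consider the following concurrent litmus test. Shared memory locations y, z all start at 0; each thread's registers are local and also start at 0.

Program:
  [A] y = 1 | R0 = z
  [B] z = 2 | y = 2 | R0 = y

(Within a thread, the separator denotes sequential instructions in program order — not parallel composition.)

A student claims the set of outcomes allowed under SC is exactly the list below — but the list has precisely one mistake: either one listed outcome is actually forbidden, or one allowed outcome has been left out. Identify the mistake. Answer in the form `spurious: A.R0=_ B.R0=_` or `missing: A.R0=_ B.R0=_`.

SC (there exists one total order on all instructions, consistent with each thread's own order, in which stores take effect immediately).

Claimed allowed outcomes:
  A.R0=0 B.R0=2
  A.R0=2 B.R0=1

missing: A.R0=2 B.R0=2

outcome vector order: (A.R0,B.R0)
SC: 3 outcomes — {02; 21; 22}
SC∖claimed = {22}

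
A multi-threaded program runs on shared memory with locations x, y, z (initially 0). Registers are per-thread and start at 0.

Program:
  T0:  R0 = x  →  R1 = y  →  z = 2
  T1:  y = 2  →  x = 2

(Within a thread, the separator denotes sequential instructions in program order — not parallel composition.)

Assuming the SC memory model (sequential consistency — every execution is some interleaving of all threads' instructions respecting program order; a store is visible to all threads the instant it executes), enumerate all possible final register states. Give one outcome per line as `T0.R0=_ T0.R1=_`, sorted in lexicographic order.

outcome vector order: (T0.R0,T0.R1)
|SC outcomes| = 3

T0.R0=0 T0.R1=0
T0.R0=0 T0.R1=2
T0.R0=2 T0.R1=2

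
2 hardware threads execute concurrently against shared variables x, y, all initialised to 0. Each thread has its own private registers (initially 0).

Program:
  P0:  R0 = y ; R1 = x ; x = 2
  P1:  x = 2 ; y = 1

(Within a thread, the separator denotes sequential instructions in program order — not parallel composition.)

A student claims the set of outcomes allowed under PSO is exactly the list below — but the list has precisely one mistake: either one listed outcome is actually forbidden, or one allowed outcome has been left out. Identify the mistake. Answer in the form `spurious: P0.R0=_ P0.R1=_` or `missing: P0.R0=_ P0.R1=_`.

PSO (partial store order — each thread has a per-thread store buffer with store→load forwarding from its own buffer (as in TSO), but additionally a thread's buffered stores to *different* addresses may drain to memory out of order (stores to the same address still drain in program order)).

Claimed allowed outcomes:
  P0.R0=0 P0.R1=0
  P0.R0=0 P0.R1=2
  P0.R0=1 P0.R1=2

outcome vector order: (P0.R0,P0.R1)
[PSO] allowed = {<0 0> <0 2> <1 0> <1 2>}
PSO∖claimed = {<1 0>}

missing: P0.R0=1 P0.R1=0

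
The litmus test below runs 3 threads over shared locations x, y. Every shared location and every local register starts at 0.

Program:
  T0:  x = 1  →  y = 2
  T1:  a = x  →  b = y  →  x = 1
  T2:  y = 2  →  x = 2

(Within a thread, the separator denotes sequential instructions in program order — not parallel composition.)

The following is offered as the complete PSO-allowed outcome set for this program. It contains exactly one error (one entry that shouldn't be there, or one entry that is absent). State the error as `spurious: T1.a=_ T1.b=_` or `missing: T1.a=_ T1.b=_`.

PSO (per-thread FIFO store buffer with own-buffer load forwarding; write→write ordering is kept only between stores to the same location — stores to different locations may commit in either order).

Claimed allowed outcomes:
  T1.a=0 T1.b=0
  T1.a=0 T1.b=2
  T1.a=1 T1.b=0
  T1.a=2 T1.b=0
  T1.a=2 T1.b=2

outcome vector order: (T1.a,T1.b)
PSO: 6 outcomes — {<0 0>, <0 2>, <1 0>, <1 2>, <2 0>, <2 2>}
PSO∖claimed = {<1 2>}

missing: T1.a=1 T1.b=2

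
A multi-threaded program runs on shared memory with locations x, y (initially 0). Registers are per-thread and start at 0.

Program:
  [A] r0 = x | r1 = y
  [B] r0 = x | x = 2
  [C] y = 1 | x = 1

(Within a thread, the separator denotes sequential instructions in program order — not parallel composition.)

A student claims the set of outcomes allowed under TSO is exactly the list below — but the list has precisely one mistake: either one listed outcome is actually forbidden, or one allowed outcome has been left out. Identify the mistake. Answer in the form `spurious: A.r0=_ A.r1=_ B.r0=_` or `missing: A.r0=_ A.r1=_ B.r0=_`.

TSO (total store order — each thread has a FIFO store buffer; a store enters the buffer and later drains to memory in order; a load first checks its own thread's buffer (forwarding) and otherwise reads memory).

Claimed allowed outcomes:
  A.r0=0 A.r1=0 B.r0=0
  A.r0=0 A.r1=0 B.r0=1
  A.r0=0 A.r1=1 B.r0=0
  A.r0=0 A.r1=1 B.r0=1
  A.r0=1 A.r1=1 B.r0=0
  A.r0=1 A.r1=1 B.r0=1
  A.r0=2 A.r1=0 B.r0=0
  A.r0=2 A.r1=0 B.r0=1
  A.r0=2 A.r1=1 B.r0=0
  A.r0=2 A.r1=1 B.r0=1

spurious: A.r0=2 A.r1=0 B.r0=1

outcome vector order: (A.r0,A.r1,B.r0)
TSO (9): 000, 001, 010, 011, 110, 111, 200, 210, 211
claimed∖TSO = {201}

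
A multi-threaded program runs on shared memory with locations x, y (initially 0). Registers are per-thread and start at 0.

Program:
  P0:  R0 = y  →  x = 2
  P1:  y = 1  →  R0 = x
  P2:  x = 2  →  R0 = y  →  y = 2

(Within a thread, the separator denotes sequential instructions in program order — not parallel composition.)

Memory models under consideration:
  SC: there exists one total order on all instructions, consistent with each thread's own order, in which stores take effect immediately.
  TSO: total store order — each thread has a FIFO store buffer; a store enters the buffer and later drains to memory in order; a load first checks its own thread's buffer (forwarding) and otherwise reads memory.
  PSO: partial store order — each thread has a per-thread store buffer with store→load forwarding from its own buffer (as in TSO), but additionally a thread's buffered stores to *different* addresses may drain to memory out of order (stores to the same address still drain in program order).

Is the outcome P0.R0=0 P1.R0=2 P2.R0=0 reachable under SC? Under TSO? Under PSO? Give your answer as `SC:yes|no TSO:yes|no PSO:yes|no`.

outcome vector order: (P0.R0,P1.R0,P2.R0)
SC (9): <0 0 1>, <0 2 0>, <0 2 1>, <1 0 1>, <1 2 0>, <1 2 1>, <2 0 1>, <2 2 0>, <2 2 1>
TSO (12): <0 0 0>, <0 0 1>, <0 2 0>, <0 2 1>, <1 0 0>, <1 0 1>, <1 2 0>, <1 2 1>, <2 0 0>, <2 0 1>, <2 2 0>, <2 2 1>
PSO (12): <0 0 0>, <0 0 1>, <0 2 0>, <0 2 1>, <1 0 0>, <1 0 1>, <1 2 0>, <1 2 1>, <2 0 0>, <2 0 1>, <2 2 0>, <2 2 1>
target <0 2 0> ∈ {SC,TSO,PSO}

SC:yes TSO:yes PSO:yes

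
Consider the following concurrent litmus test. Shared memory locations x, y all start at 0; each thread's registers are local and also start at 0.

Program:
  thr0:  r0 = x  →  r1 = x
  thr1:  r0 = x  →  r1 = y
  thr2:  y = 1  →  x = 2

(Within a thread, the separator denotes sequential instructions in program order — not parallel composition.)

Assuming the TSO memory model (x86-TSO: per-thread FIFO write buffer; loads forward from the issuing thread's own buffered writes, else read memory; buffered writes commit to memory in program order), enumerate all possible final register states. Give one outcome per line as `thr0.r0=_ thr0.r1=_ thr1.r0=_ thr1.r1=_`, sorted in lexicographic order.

outcome vector order: (thr0.r0,thr0.r1,thr1.r0,thr1.r1)
|TSO outcomes| = 9

thr0.r0=0 thr0.r1=0 thr1.r0=0 thr1.r1=0
thr0.r0=0 thr0.r1=0 thr1.r0=0 thr1.r1=1
thr0.r0=0 thr0.r1=0 thr1.r0=2 thr1.r1=1
thr0.r0=0 thr0.r1=2 thr1.r0=0 thr1.r1=0
thr0.r0=0 thr0.r1=2 thr1.r0=0 thr1.r1=1
thr0.r0=0 thr0.r1=2 thr1.r0=2 thr1.r1=1
thr0.r0=2 thr0.r1=2 thr1.r0=0 thr1.r1=0
thr0.r0=2 thr0.r1=2 thr1.r0=0 thr1.r1=1
thr0.r0=2 thr0.r1=2 thr1.r0=2 thr1.r1=1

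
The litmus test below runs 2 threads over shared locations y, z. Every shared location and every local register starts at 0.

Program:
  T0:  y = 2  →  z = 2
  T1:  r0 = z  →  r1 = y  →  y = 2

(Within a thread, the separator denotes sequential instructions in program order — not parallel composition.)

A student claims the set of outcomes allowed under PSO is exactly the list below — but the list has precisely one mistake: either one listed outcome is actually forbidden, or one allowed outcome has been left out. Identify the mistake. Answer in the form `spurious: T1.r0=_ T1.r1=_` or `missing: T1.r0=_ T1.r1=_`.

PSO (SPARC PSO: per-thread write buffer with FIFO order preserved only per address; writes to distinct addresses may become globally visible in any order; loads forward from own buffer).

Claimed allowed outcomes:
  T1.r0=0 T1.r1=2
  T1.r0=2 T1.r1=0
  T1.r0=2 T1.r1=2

outcome vector order: (T1.r0,T1.r1)
[PSO] allowed = {(0,0), (0,2), (2,0), (2,2)}
PSO∖claimed = {(0,0)}

missing: T1.r0=0 T1.r1=0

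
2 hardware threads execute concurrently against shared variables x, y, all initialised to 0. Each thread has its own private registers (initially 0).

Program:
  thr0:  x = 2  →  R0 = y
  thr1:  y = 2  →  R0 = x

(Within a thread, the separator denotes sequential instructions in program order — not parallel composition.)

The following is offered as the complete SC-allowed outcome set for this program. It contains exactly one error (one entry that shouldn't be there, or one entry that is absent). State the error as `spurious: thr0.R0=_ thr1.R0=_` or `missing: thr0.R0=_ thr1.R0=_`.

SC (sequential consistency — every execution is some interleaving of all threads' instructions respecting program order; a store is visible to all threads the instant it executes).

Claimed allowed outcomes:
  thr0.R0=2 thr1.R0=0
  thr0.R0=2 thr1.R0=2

missing: thr0.R0=0 thr1.R0=2

outcome vector order: (thr0.R0,thr1.R0)
SC (3): 0/2 2/0 2/2
SC∖claimed = {0/2}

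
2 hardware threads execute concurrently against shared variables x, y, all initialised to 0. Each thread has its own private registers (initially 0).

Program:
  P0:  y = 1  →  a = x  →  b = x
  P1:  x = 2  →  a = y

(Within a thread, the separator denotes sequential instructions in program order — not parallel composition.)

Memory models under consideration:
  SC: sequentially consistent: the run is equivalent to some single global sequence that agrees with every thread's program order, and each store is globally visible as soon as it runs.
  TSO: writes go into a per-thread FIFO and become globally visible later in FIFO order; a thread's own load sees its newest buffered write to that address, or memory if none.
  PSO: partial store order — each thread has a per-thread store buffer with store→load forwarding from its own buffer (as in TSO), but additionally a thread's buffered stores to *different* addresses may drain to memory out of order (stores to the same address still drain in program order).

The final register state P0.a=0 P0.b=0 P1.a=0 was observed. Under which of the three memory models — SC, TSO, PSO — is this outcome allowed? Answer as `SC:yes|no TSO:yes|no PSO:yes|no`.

SC:no TSO:yes PSO:yes

outcome vector order: (P0.a,P0.b,P1.a)
SC (4): (0,0,1); (0,2,1); (2,2,0); (2,2,1)
TSO (6): (0,0,0); (0,0,1); (0,2,0); (0,2,1); (2,2,0); (2,2,1)
PSO (6): (0,0,0); (0,0,1); (0,2,0); (0,2,1); (2,2,0); (2,2,1)
target (0,0,0) ∈ {TSO,PSO}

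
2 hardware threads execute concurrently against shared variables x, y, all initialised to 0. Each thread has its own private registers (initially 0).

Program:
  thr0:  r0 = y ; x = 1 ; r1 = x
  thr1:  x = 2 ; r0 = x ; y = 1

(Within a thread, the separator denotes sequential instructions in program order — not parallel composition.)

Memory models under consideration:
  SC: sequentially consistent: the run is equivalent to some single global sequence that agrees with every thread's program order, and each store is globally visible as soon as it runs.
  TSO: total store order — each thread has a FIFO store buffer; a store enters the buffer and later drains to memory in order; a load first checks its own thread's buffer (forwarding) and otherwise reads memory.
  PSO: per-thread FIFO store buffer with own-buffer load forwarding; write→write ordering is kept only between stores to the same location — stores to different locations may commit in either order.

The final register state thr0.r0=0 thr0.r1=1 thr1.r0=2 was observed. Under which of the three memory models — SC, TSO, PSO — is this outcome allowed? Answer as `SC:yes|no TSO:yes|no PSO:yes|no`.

SC:yes TSO:yes PSO:yes

outcome vector order: (thr0.r0,thr0.r1,thr1.r0)
SC (4): (0,1,1), (0,1,2), (0,2,2), (1,1,2)
TSO (4): (0,1,1), (0,1,2), (0,2,2), (1,1,2)
PSO (5): (0,1,1), (0,1,2), (0,2,2), (1,1,2), (1,2,2)
target (0,1,2) ∈ {SC,TSO,PSO}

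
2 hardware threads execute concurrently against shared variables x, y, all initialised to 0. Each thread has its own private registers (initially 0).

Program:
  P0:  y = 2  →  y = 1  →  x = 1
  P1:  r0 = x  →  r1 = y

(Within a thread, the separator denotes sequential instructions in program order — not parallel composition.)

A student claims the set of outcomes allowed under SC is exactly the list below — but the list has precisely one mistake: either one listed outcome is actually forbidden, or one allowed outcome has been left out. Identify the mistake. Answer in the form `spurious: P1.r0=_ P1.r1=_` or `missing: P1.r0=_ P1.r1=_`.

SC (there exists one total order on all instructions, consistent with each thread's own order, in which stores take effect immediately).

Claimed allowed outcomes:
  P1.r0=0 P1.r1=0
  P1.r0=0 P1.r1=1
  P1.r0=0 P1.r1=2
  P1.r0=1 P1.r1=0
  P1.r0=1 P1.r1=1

outcome vector order: (P1.r0,P1.r1)
SC (4): (0,0); (0,1); (0,2); (1,1)
claimed∖SC = {(1,0)}

spurious: P1.r0=1 P1.r1=0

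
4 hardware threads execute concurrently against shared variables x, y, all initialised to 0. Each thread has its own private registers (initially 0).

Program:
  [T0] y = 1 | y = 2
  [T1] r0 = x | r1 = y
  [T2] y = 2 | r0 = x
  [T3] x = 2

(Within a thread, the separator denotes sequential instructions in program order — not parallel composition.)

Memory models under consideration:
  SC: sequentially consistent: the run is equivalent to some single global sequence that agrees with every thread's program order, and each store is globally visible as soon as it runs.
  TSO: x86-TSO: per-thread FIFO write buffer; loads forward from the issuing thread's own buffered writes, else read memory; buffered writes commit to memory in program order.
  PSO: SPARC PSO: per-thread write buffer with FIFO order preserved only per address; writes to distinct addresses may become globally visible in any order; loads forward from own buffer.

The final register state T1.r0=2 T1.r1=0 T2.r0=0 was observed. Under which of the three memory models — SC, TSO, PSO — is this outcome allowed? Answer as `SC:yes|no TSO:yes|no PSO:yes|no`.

outcome vector order: (T1.r0,T1.r1,T2.r0)
SC: 11 outcomes — {0/0/0; 0/0/2; 0/1/0; 0/1/2; 0/2/0; 0/2/2; 2/0/2; 2/1/0; 2/1/2; 2/2/0; 2/2/2}
TSO: 12 outcomes — {0/0/0; 0/0/2; 0/1/0; 0/1/2; 0/2/0; 0/2/2; 2/0/0; 2/0/2; 2/1/0; 2/1/2; 2/2/0; 2/2/2}
PSO: 12 outcomes — {0/0/0; 0/0/2; 0/1/0; 0/1/2; 0/2/0; 0/2/2; 2/0/0; 2/0/2; 2/1/0; 2/1/2; 2/2/0; 2/2/2}
target 2/0/0 ∈ {TSO,PSO}

SC:no TSO:yes PSO:yes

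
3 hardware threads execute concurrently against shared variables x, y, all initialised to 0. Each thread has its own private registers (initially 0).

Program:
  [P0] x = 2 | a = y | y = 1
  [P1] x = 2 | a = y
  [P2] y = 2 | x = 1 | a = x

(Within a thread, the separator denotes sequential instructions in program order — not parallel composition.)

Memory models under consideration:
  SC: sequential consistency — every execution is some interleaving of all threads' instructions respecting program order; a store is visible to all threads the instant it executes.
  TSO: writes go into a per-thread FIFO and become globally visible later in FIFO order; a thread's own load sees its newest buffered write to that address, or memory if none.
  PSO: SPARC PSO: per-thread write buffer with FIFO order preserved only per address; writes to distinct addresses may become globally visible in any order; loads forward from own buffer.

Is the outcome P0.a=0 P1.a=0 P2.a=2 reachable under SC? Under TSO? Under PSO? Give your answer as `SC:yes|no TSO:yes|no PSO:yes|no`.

outcome vector order: (P0.a,P1.a,P2.a)
SC (11): (0,0,1); (0,1,1); (0,1,2); (0,2,1); (0,2,2); (2,0,1); (2,0,2); (2,1,1); (2,1,2); (2,2,1); (2,2,2)
TSO (12): (0,0,1); (0,0,2); (0,1,1); (0,1,2); (0,2,1); (0,2,2); (2,0,1); (2,0,2); (2,1,1); (2,1,2); (2,2,1); (2,2,2)
PSO (12): (0,0,1); (0,0,2); (0,1,1); (0,1,2); (0,2,1); (0,2,2); (2,0,1); (2,0,2); (2,1,1); (2,1,2); (2,2,1); (2,2,2)
target (0,0,2) ∈ {TSO,PSO}

SC:no TSO:yes PSO:yes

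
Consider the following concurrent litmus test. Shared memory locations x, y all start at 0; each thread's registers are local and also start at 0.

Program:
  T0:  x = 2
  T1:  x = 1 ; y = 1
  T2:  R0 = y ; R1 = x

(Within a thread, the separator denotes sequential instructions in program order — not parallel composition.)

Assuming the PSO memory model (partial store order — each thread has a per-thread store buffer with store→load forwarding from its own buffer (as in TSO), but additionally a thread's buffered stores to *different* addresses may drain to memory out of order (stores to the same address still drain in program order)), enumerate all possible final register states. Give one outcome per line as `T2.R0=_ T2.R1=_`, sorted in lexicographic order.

outcome vector order: (T2.R0,T2.R1)
|PSO outcomes| = 6

T2.R0=0 T2.R1=0
T2.R0=0 T2.R1=1
T2.R0=0 T2.R1=2
T2.R0=1 T2.R1=0
T2.R0=1 T2.R1=1
T2.R0=1 T2.R1=2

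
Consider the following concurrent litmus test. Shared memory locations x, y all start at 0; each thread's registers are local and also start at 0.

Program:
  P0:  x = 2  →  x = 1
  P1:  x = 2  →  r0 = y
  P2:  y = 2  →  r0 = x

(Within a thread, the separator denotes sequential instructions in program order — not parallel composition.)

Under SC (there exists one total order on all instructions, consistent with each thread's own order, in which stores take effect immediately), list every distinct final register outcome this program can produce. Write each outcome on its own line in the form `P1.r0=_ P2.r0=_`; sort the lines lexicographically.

P1.r0=0 P2.r0=1
P1.r0=0 P2.r0=2
P1.r0=2 P2.r0=0
P1.r0=2 P2.r0=1
P1.r0=2 P2.r0=2

outcome vector order: (P1.r0,P2.r0)
|SC outcomes| = 5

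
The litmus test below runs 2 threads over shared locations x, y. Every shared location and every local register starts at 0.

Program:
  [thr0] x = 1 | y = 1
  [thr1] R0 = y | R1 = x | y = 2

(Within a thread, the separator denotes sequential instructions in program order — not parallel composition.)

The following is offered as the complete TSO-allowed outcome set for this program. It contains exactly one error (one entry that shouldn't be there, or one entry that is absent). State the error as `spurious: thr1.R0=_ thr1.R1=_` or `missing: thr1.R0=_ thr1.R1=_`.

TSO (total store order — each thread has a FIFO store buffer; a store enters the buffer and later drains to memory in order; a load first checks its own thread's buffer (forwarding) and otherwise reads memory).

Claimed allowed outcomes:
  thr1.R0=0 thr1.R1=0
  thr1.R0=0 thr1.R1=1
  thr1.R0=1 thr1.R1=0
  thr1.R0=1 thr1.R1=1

outcome vector order: (thr1.R0,thr1.R1)
TSO: 3 outcomes — {00, 01, 11}
claimed∖TSO = {10}

spurious: thr1.R0=1 thr1.R1=0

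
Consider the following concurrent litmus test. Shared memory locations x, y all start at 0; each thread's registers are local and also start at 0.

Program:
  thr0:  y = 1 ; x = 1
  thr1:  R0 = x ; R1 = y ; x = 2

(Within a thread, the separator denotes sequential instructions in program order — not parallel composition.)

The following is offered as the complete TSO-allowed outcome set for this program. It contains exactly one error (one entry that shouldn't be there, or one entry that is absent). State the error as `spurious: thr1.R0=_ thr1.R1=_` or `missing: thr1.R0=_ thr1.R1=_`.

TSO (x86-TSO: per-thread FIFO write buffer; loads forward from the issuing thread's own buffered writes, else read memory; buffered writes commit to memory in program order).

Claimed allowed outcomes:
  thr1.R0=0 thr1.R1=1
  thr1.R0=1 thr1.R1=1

outcome vector order: (thr1.R0,thr1.R1)
[TSO] allowed = {0/0; 0/1; 1/1}
TSO∖claimed = {0/0}

missing: thr1.R0=0 thr1.R1=0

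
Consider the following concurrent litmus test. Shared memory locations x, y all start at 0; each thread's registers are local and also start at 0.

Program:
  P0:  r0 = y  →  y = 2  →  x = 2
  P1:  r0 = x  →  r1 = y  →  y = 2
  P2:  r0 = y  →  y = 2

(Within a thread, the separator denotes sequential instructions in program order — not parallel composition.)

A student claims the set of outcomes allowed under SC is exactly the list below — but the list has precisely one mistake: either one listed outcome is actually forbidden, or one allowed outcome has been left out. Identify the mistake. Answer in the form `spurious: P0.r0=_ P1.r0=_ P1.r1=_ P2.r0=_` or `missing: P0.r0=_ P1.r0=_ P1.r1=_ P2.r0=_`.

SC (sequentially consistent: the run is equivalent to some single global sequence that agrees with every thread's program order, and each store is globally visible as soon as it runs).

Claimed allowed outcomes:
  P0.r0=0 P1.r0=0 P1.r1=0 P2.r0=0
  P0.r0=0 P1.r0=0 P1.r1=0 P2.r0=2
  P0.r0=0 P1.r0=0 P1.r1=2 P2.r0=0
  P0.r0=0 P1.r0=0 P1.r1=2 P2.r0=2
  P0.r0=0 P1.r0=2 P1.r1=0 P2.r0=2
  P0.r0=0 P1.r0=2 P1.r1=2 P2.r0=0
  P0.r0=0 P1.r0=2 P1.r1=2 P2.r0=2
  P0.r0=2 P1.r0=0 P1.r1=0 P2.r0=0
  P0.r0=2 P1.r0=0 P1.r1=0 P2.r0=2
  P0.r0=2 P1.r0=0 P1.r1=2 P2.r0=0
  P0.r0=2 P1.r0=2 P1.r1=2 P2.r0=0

outcome vector order: (P0.r0,P1.r0,P1.r1,P2.r0)
under SC → 0/0/0/0, 0/0/0/2, 0/0/2/0, 0/0/2/2, 0/2/2/0, 0/2/2/2, 2/0/0/0, 2/0/0/2, 2/0/2/0, 2/2/2/0
claimed∖SC = {0/2/0/2}

spurious: P0.r0=0 P1.r0=2 P1.r1=0 P2.r0=2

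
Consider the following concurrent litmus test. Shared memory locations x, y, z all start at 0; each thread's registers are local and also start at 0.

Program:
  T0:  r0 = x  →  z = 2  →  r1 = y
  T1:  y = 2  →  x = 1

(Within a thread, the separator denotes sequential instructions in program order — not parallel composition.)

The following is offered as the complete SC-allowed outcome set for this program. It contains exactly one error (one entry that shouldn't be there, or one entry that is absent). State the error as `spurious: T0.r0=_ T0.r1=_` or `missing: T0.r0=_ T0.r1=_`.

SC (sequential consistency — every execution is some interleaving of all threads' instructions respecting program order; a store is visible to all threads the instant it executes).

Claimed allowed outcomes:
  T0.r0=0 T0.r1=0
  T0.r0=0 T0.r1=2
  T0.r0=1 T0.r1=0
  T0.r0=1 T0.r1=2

spurious: T0.r0=1 T0.r1=0

outcome vector order: (T0.r0,T0.r1)
SC (3): 0/0, 0/2, 1/2
claimed∖SC = {1/0}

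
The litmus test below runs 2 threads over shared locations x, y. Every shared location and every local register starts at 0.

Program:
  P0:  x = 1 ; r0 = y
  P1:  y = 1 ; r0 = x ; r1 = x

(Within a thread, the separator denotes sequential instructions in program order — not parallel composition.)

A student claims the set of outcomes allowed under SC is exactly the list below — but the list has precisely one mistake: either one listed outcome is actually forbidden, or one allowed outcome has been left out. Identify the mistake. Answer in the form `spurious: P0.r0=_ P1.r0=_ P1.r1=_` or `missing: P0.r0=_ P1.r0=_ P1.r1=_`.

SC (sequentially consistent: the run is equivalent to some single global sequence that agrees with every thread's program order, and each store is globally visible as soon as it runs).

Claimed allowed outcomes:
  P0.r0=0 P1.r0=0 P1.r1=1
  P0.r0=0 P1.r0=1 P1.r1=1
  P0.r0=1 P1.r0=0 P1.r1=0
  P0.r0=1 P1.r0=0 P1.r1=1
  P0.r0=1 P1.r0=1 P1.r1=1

outcome vector order: (P0.r0,P1.r0,P1.r1)
under SC → 011 100 101 111
claimed∖SC = {001}

spurious: P0.r0=0 P1.r0=0 P1.r1=1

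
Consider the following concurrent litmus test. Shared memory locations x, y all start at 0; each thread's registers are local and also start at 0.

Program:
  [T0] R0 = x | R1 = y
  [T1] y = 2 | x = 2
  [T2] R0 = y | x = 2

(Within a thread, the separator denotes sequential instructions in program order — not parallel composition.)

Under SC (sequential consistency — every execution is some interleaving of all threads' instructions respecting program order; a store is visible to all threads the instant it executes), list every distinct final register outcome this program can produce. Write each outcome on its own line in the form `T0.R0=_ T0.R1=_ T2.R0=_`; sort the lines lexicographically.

outcome vector order: (T0.R0,T0.R1,T2.R0)
|SC outcomes| = 7

T0.R0=0 T0.R1=0 T2.R0=0
T0.R0=0 T0.R1=0 T2.R0=2
T0.R0=0 T0.R1=2 T2.R0=0
T0.R0=0 T0.R1=2 T2.R0=2
T0.R0=2 T0.R1=0 T2.R0=0
T0.R0=2 T0.R1=2 T2.R0=0
T0.R0=2 T0.R1=2 T2.R0=2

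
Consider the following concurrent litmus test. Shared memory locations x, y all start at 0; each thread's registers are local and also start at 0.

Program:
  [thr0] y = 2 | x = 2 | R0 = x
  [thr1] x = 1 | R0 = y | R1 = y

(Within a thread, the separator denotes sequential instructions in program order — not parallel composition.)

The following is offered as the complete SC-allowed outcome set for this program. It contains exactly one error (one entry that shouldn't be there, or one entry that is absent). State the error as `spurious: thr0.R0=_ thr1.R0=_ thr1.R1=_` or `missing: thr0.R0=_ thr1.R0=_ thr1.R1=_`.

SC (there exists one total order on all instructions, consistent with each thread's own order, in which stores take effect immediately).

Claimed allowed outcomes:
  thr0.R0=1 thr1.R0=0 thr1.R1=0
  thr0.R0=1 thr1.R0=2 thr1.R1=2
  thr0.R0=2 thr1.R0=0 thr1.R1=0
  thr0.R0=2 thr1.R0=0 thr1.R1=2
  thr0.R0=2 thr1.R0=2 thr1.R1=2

outcome vector order: (thr0.R0,thr1.R0,thr1.R1)
SC (4): 1/2/2, 2/0/0, 2/0/2, 2/2/2
claimed∖SC = {1/0/0}

spurious: thr0.R0=1 thr1.R0=0 thr1.R1=0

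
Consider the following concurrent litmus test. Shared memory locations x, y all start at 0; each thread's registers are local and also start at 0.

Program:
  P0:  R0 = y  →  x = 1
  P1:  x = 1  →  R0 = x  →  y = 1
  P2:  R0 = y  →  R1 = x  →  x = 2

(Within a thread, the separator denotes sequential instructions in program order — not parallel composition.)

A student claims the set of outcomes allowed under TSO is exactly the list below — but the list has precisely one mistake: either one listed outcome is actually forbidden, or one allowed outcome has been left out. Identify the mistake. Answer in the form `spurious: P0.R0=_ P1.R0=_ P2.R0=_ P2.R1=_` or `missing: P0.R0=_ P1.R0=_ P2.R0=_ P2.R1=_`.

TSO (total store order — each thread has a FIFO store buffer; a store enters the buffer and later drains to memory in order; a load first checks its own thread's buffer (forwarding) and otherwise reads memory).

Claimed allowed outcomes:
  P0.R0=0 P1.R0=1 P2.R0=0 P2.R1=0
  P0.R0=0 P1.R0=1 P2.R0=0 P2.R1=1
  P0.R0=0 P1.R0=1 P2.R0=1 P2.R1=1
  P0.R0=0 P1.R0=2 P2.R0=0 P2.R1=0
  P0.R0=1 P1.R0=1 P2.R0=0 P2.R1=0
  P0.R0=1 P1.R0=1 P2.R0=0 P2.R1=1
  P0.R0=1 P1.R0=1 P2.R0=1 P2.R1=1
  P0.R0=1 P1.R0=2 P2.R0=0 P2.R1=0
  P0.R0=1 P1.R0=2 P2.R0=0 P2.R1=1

outcome vector order: (P0.R0,P1.R0,P2.R0,P2.R1)
TSO: 10 outcomes — {0100; 0101; 0111; 0200; 0201; 1100; 1101; 1111; 1200; 1201}
TSO∖claimed = {0201}

missing: P0.R0=0 P1.R0=2 P2.R0=0 P2.R1=1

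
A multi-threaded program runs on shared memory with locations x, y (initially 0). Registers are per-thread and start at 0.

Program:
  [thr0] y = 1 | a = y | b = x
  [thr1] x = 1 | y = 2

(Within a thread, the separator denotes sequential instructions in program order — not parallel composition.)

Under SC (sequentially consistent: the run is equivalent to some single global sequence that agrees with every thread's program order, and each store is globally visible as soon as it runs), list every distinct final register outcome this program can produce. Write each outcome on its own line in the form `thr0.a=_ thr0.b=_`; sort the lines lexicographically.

outcome vector order: (thr0.a,thr0.b)
|SC outcomes| = 3

thr0.a=1 thr0.b=0
thr0.a=1 thr0.b=1
thr0.a=2 thr0.b=1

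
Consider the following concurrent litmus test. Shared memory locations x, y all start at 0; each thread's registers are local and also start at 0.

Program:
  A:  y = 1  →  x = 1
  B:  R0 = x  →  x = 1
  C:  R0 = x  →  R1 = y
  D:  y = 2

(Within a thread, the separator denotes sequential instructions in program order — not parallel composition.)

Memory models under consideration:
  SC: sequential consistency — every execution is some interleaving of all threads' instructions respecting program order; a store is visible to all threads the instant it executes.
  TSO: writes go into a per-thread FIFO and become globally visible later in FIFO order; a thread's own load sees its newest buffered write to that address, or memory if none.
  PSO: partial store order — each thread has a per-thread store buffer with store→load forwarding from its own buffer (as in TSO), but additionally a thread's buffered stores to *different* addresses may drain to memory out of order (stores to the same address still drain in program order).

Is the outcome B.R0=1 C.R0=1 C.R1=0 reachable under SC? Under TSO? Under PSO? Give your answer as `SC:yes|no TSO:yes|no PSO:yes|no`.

outcome vector order: (B.R0,C.R0,C.R1)
under SC → 0/0/0, 0/0/1, 0/0/2, 0/1/0, 0/1/1, 0/1/2, 1/0/0, 1/0/1, 1/0/2, 1/1/1, 1/1/2
under TSO → 0/0/0, 0/0/1, 0/0/2, 0/1/0, 0/1/1, 0/1/2, 1/0/0, 1/0/1, 1/0/2, 1/1/1, 1/1/2
under PSO → 0/0/0, 0/0/1, 0/0/2, 0/1/0, 0/1/1, 0/1/2, 1/0/0, 1/0/1, 1/0/2, 1/1/0, 1/1/1, 1/1/2
target 1/1/0 ∈ {PSO}

SC:no TSO:no PSO:yes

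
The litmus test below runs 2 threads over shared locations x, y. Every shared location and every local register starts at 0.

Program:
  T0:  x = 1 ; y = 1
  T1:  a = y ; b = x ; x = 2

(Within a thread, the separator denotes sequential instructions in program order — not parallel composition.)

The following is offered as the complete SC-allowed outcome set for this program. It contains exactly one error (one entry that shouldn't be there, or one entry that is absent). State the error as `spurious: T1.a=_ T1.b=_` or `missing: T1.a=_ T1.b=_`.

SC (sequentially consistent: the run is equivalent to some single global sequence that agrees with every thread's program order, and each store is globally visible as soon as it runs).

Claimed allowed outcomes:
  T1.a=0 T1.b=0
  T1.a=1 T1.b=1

outcome vector order: (T1.a,T1.b)
under SC → <0 0>, <0 1>, <1 1>
SC∖claimed = {<0 1>}

missing: T1.a=0 T1.b=1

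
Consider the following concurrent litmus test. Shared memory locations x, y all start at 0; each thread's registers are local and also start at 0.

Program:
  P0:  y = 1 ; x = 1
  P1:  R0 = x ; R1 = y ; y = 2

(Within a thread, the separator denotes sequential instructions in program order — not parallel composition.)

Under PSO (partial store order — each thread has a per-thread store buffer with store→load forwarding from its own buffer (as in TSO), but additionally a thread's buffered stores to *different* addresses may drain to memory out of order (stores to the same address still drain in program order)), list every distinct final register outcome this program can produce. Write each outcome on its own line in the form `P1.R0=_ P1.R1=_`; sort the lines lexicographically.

outcome vector order: (P1.R0,P1.R1)
|PSO outcomes| = 4

P1.R0=0 P1.R1=0
P1.R0=0 P1.R1=1
P1.R0=1 P1.R1=0
P1.R0=1 P1.R1=1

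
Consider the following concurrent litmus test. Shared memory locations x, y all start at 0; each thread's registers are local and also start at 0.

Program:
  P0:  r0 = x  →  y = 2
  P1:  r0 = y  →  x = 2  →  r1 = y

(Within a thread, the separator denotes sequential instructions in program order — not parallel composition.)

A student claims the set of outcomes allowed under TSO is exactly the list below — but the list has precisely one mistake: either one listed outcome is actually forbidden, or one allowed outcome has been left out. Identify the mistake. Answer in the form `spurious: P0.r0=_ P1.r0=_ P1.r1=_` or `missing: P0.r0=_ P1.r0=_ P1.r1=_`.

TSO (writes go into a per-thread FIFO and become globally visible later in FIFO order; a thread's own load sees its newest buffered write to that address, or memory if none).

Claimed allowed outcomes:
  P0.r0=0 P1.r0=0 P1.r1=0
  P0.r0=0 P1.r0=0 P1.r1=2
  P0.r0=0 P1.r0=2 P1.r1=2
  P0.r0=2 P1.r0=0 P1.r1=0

missing: P0.r0=2 P1.r0=0 P1.r1=2

outcome vector order: (P0.r0,P1.r0,P1.r1)
[TSO] allowed = {000 002 022 200 202}
TSO∖claimed = {202}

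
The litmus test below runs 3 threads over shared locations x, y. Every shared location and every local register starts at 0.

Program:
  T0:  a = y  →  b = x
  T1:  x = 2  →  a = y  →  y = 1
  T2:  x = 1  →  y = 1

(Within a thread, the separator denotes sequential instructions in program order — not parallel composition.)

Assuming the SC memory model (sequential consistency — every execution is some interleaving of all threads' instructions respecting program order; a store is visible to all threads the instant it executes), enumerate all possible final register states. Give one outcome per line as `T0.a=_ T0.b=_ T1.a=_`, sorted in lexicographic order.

T0.a=0 T0.b=0 T1.a=0
T0.a=0 T0.b=0 T1.a=1
T0.a=0 T0.b=1 T1.a=0
T0.a=0 T0.b=1 T1.a=1
T0.a=0 T0.b=2 T1.a=0
T0.a=0 T0.b=2 T1.a=1
T0.a=1 T0.b=1 T1.a=0
T0.a=1 T0.b=1 T1.a=1
T0.a=1 T0.b=2 T1.a=0
T0.a=1 T0.b=2 T1.a=1

outcome vector order: (T0.a,T0.b,T1.a)
|SC outcomes| = 10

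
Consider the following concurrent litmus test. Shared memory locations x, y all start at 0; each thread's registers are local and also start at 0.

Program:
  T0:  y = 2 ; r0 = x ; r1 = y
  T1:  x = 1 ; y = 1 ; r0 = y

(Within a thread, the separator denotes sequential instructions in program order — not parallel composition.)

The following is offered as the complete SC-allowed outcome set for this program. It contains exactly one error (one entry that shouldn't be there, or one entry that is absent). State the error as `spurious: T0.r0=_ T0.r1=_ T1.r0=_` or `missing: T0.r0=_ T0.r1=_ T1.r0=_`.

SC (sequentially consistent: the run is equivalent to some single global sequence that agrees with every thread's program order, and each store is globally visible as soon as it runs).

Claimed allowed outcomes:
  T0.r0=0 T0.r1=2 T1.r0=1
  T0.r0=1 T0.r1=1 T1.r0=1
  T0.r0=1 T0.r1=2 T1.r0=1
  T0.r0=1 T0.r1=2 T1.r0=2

outcome vector order: (T0.r0,T0.r1,T1.r0)
SC: 5 outcomes — {0/1/1; 0/2/1; 1/1/1; 1/2/1; 1/2/2}
SC∖claimed = {0/1/1}

missing: T0.r0=0 T0.r1=1 T1.r0=1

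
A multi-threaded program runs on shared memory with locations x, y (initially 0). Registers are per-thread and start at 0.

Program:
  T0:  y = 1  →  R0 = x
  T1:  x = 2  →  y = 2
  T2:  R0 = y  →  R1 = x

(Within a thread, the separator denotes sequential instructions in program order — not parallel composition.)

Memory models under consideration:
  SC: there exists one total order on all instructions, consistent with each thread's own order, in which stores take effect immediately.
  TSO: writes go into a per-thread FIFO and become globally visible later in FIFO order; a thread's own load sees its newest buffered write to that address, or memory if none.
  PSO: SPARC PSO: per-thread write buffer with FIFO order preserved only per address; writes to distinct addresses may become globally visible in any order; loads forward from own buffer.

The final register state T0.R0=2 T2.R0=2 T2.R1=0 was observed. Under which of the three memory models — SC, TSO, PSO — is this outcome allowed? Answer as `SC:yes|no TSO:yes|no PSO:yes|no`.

SC:no TSO:no PSO:yes

outcome vector order: (T0.R0,T2.R0,T2.R1)
SC (10): 0/0/0; 0/0/2; 0/1/0; 0/1/2; 0/2/2; 2/0/0; 2/0/2; 2/1/0; 2/1/2; 2/2/2
TSO (10): 0/0/0; 0/0/2; 0/1/0; 0/1/2; 0/2/2; 2/0/0; 2/0/2; 2/1/0; 2/1/2; 2/2/2
PSO (12): 0/0/0; 0/0/2; 0/1/0; 0/1/2; 0/2/0; 0/2/2; 2/0/0; 2/0/2; 2/1/0; 2/1/2; 2/2/0; 2/2/2
target 2/2/0 ∈ {PSO}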